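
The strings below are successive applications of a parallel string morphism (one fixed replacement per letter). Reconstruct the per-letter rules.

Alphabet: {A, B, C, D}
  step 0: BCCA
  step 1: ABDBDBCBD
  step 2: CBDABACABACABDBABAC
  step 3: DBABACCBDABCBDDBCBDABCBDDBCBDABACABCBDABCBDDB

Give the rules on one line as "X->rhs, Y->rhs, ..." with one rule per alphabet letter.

  step 2 ⇒ step 3: CBDABACABACABDBABAC ⇒ DB·AB·AC·CBD·AB·CBD·DB·CBD·AB·CBD·DB·CBD·AB·AC·AB·CBD·AB·CBD·DB
    A ↦ CBD
    B ↦ AB
    C ↦ DB
    D ↦ AC

A->CBD, B->AB, C->DB, D->AC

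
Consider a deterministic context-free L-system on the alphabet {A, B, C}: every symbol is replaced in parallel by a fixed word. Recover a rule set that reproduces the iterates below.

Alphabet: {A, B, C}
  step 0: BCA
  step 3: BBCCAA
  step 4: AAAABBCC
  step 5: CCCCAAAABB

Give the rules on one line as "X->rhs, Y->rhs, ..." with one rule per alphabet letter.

  step 4 ⇒ step 5: AAAABBCC ⇒ C·C·C·C·AA·AA·B·B
    A ↦ C
    B ↦ AA
    C ↦ B

A->C, B->AA, C->B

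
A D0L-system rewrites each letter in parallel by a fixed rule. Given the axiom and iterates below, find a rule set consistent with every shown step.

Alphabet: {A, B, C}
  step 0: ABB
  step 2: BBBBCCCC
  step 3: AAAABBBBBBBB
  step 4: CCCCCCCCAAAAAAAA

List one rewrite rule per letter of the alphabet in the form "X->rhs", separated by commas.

  step 3 ⇒ step 4: AAAABBBBBBBB ⇒ CC·CC·CC·CC·A·A·A·A·A·A·A·A
    A ↦ CC
    B ↦ A
  step 2 ⇒ step 3: BBBBCCCC ⇒ A·A·A·A·BB·BB·BB·BB
    C ↦ BB

A->CC, B->A, C->BB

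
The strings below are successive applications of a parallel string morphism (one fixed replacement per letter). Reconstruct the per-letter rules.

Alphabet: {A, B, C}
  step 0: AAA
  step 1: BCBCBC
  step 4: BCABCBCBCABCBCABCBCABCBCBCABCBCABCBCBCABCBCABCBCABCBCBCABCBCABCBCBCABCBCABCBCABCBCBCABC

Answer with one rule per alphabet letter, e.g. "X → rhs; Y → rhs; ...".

  step 0 ⇒ step 1: AAA ⇒ BC·BC·BC
    A ↦ BC
    B ↦ BCA  (constrained at step 1)
    C ↦ BC  (constrained at step 1)

A->BC, B->BCA, C->BC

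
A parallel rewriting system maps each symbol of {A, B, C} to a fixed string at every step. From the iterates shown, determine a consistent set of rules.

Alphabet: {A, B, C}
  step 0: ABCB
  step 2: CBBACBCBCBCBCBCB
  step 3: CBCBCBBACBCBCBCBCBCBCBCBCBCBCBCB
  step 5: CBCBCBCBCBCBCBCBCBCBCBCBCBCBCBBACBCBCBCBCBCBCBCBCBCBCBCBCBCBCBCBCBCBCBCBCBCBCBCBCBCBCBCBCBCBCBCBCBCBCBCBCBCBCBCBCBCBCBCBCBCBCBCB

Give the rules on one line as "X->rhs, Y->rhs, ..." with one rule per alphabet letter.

A->BA, B->CB, C->CB

  step 2 ⇒ step 3: CBBACBCBCBCBCBCB ⇒ CB·CB·CB·BA·CB·CB·CB·CB·CB·CB·CB·CB·CB·CB·CB·CB
    A ↦ BA
    B ↦ CB
    C ↦ CB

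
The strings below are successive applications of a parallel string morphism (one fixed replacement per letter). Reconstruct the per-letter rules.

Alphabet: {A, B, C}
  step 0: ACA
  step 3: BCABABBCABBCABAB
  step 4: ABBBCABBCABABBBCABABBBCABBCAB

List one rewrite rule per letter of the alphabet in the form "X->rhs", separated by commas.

  step 3 ⇒ step 4: BCABABBCABBCABAB ⇒ AB·B·BC·AB·BC·AB·AB·B·BC·AB·AB·B·BC·AB·BC·AB
    A ↦ BC
    B ↦ AB
    C ↦ B

A->BC, B->AB, C->B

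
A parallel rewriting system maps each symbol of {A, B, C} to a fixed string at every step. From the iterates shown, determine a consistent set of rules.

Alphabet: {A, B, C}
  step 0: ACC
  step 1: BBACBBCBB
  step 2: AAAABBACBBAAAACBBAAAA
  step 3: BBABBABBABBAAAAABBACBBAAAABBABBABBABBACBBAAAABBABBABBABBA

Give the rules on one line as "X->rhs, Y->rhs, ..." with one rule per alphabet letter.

  step 2 ⇒ step 3: AAAABBACBBAAAACBBAAAA ⇒ BBA·BBA·BBA·BBA·AA·AA·BBA·CBB·AA·AA·BBA·BBA·BBA·BBA·CBB·AA·AA·BBA·BBA·BBA·BBA
    A ↦ BBA
    B ↦ AA
    C ↦ CBB

A->BBA, B->AA, C->CBB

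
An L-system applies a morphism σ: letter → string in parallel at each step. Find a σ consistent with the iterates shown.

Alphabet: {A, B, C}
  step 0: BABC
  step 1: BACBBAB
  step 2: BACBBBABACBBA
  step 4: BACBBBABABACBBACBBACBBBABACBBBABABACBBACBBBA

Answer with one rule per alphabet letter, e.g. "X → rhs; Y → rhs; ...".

A->CB, B->BA, C->B

  step 1 ⇒ step 2: BACBBAB ⇒ BA·CB·B·BA·BA·CB·BA
    A ↦ CB
    B ↦ BA
    C ↦ B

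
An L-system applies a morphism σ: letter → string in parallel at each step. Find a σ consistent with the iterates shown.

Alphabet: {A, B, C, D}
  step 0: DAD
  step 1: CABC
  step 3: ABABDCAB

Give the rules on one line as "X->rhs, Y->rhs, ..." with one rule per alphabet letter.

  step 0 ⇒ step 1: DAD ⇒ C·AB·C
    A ↦ AB
    D ↦ C
    B ↦ D  (constrained at step 1)
    C ↦ A  (constrained at step 1)

A->AB, B->D, C->A, D->C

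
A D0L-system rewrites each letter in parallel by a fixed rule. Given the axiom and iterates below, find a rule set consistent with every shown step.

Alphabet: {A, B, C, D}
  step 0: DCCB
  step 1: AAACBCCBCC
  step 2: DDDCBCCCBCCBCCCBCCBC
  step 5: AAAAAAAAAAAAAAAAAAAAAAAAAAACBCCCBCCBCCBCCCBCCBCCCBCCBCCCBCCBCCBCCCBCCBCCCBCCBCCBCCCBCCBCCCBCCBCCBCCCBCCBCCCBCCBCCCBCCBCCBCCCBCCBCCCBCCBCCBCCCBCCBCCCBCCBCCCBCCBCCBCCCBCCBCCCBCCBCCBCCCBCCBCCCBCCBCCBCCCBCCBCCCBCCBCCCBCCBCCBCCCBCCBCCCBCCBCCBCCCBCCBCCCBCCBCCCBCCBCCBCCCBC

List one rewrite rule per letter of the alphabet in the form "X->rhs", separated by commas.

A->D, B->C, C->CBC, D->AAA

  step 1 ⇒ step 2: AAACBCCBCC ⇒ D·D·D·CBC·C·CBC·CBC·C·CBC·CBC
    A ↦ D
    B ↦ C
    C ↦ CBC
  step 0 ⇒ step 1: DCCB ⇒ AAA·CBC·CBC·C
    D ↦ AAA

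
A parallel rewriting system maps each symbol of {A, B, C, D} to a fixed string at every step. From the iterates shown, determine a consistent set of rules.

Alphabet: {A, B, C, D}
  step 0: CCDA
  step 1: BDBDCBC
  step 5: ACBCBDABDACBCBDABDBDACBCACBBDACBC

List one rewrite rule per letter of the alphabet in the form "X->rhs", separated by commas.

A->C, B->A, C->BD, D->CB

  step 0 ⇒ step 1: CCDA ⇒ BD·BD·CB·C
    A ↦ C
    C ↦ BD
    D ↦ CB
    B ↦ A  (constrained at step 1)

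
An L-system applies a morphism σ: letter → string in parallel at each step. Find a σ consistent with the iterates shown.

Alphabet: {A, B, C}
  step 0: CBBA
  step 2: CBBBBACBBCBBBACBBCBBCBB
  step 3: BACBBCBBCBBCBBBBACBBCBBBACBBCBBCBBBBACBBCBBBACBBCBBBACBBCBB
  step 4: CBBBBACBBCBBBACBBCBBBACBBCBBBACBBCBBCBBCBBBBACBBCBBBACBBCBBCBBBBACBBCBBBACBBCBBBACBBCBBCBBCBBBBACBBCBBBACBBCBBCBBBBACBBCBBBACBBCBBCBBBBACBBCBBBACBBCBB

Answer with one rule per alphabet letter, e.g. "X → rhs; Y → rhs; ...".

  step 3 ⇒ step 4: BACBBCBBCBBCBBBBACBBCBBBACBBCBBCBBBBACBBCBBBACBBCBBBACBBCBB ⇒ CBB·B·BA·CBB·CBB·BA·CBB·CBB·BA·CBB·CBB·BA·CBB·CBB·CBB·CBB·B·BA·CBB·CBB·BA·CBB·CBB·CBB·B·BA·CBB·CBB·BA·CBB·CBB·BA·CBB·CBB·CBB·CBB·B·BA·CBB·CBB·BA·CBB·CBB·CBB·B·BA·CBB·CBB·BA·CBB·CBB·CBB·B·BA·CBB·CBB·BA·CBB·CBB
    A ↦ B
    B ↦ CBB
    C ↦ BA

A->B, B->CBB, C->BA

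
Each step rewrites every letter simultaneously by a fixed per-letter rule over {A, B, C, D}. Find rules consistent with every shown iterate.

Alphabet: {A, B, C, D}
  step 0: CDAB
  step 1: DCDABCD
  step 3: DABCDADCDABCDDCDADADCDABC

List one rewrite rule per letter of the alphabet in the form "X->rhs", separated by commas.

  step 0 ⇒ step 1: CDAB ⇒ DC·DA·BC·D
    A ↦ BC
    B ↦ D
    C ↦ DC
    D ↦ DA

A->BC, B->D, C->DC, D->DA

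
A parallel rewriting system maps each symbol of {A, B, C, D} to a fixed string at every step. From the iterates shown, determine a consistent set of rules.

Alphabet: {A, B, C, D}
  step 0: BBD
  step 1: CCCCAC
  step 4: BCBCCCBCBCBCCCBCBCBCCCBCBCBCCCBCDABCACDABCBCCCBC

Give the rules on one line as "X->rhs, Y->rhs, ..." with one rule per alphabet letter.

A->DA, B->CC, C->BC, D->AC

  step 0 ⇒ step 1: BBD ⇒ CC·CC·AC
    B ↦ CC
    D ↦ AC
    A ↦ DA  (constrained at step 1)
    C ↦ BC  (constrained at step 1)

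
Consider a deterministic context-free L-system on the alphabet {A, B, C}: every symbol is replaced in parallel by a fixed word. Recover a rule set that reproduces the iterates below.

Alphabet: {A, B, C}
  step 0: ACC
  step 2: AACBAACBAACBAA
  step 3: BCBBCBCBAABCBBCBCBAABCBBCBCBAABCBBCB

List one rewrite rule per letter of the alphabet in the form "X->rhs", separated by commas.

  step 2 ⇒ step 3: AACBAACBAACBAA ⇒ BCB·BCB·CB·AA·BCB·BCB·CB·AA·BCB·BCB·CB·AA·BCB·BCB
    A ↦ BCB
    B ↦ AA
    C ↦ CB

A->BCB, B->AA, C->CB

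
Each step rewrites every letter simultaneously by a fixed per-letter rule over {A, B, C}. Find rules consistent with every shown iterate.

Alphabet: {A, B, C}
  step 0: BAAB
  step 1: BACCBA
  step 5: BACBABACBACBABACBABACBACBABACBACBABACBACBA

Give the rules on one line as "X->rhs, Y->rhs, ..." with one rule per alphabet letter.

A->C, B->BA, C->BA

  step 0 ⇒ step 1: BAAB ⇒ BA·C·C·BA
    A ↦ C
    B ↦ BA
    C ↦ BA  (constrained at step 1)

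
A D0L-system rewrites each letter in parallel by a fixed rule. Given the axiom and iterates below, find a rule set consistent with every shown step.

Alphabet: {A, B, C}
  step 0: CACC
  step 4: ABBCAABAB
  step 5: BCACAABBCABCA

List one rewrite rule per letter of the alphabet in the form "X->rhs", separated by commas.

A->B, B->CA, C->A

  step 4 ⇒ step 5: ABBCAABAB ⇒ B·CA·CA·A·B·B·CA·B·CA
    A ↦ B
    B ↦ CA
    C ↦ A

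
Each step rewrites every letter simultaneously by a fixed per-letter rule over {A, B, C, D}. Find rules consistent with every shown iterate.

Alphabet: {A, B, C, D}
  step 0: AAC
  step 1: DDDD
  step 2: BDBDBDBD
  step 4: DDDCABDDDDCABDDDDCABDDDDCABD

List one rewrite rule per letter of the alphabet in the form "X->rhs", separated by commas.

A->D, B->CA, C->DD, D->BD

  step 1 ⇒ step 2: DDDD ⇒ BD·BD·BD·BD
    D ↦ BD
  step 0 ⇒ step 1: AAC ⇒ D·D·DD
    A ↦ D
    B ↦ CA  (constrained at step 2)
  step 0 ⇒ step 1: AAC ⇒ D·D·DD
    C ↦ DD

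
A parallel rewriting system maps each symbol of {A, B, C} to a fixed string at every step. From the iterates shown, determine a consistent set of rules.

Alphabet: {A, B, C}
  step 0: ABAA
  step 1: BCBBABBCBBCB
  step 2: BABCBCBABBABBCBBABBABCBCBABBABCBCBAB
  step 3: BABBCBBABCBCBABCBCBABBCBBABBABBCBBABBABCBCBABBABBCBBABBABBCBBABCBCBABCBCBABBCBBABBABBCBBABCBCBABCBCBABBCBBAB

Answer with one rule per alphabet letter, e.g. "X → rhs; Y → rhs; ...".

  step 2 ⇒ step 3: BABCBCBABBABBCBBABBABCBCBABBABCBCBAB ⇒ BAB·BCB·BAB·CBC·BAB·CBC·BAB·BCB·BAB·BAB·BCB·BAB·BAB·CBC·BAB·BAB·BCB·BAB·BAB·BCB·BAB·CBC·BAB·CBC·BAB·BCB·BAB·BAB·BCB·BAB·CBC·BAB·CBC·BAB·BCB·BAB
    A ↦ BCB
    B ↦ BAB
    C ↦ CBC

A->BCB, B->BAB, C->CBC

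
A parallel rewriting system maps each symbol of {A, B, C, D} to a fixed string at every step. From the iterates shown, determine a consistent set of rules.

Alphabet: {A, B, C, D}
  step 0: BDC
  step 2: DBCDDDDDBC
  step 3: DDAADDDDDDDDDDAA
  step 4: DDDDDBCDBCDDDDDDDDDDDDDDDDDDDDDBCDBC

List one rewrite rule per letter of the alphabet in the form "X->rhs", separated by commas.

A->DBC, B->A, C->A, D->DD

  step 3 ⇒ step 4: DDAADDDDDDDDDDAA ⇒ DD·DD·DBC·DBC·DD·DD·DD·DD·DD·DD·DD·DD·DD·DD·DBC·DBC
    A ↦ DBC
    D ↦ DD
  step 2 ⇒ step 3: DBCDDDDDBC ⇒ DD·A·A·DD·DD·DD·DD·DD·A·A
    B ↦ A
  step 2 ⇒ step 3: DBCDDDDDBC ⇒ DD·A·A·DD·DD·DD·DD·DD·A·A
    C ↦ A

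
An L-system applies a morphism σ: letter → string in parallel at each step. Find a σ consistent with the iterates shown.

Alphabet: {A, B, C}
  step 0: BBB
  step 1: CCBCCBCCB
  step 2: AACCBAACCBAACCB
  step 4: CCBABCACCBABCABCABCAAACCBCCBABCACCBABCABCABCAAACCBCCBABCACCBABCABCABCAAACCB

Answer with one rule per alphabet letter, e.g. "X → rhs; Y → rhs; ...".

  step 1 ⇒ step 2: CCBCCBCCB ⇒ A·A·CCB·A·A·CCB·A·A·CCB
    B ↦ CCB
    C ↦ A
    A ↦ BCA  (constrained at step 2)

A->BCA, B->CCB, C->A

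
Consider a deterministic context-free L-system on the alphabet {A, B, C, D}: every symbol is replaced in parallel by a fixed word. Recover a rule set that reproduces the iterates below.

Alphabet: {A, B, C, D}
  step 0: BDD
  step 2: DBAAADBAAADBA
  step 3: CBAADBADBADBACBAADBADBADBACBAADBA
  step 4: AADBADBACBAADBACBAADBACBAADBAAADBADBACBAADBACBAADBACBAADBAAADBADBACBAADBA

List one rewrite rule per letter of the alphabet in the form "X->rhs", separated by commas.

  step 3 ⇒ step 4: CBAADBADBADBACBAADBADBADBACBAADBA ⇒ A·A·DBA·DBA·CBA·A·DBA·CBA·A·DBA·CBA·A·DBA·A·A·DBA·DBA·CBA·A·DBA·CBA·A·DBA·CBA·A·DBA·A·A·DBA·DBA·CBA·A·DBA
    A ↦ DBA
    B ↦ A
    C ↦ A
    D ↦ CBA

A->DBA, B->A, C->A, D->CBA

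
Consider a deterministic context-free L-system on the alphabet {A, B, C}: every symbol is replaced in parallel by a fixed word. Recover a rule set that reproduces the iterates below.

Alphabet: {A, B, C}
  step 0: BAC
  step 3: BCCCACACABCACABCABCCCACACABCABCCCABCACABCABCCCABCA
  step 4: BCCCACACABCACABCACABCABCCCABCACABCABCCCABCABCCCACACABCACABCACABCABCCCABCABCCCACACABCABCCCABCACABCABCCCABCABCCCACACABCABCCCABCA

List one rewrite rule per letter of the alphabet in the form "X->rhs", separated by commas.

A->BCA, B->BCC, C->CA

  step 3 ⇒ step 4: BCCCACACABCACABCABCCCACACABCABCCCABCACABCABCCCABCA ⇒ BCC·CA·CA·CA·BCA·CA·BCA·CA·BCA·BCC·CA·BCA·CA·BCA·BCC·CA·BCA·BCC·CA·CA·CA·BCA·CA·BCA·CA·BCA·BCC·CA·BCA·BCC·CA·CA·CA·BCA·BCC·CA·BCA·CA·BCA·BCC·CA·BCA·BCC·CA·CA·CA·BCA·BCC·CA·BCA
    A ↦ BCA
    B ↦ BCC
    C ↦ CA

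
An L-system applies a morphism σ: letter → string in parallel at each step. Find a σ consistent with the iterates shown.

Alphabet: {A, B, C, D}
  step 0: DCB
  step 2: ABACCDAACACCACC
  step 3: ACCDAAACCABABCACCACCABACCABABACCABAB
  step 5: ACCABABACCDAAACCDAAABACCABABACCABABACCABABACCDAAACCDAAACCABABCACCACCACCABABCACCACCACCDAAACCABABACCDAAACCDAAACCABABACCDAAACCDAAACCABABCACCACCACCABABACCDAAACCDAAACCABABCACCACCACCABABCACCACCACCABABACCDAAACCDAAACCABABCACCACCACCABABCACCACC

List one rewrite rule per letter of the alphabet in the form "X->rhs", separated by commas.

  step 2 ⇒ step 3: ABACCDAACACCACC ⇒ ACC·DAA·ACC·AB·AB·C·ACC·ACC·AB·ACC·AB·AB·ACC·AB·AB
    A ↦ ACC
    B ↦ DAA
    C ↦ AB
    D ↦ C

A->ACC, B->DAA, C->AB, D->C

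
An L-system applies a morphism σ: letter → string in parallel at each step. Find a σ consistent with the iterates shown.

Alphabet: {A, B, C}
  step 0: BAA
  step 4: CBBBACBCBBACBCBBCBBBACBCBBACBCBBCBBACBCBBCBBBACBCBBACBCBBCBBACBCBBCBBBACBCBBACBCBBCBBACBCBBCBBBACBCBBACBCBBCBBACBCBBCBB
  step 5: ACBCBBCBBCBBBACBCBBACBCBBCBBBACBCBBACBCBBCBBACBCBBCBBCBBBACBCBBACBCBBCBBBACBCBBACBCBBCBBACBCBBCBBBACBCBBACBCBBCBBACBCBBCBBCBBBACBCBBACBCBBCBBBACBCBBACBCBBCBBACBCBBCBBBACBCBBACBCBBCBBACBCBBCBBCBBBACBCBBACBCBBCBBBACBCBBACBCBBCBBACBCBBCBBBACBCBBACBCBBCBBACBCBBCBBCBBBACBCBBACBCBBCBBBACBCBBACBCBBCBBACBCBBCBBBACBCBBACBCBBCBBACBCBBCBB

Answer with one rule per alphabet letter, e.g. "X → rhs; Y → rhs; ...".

  step 4 ⇒ step 5: CBBBACBCBBACBCBBCBBBACBCBBACBCBBCBBACBCBBCBBBACBCBBACBCBBCBBACBCBBCBBBACBCBBACBCBBCBBACBCBBCBBBACBCBBACBCBBCBBACBCBBCBB ⇒ ACB·CBB·CBB·CBB·B·ACB·CBB·ACB·CBB·CBB·B·ACB·CBB·ACB·CBB·CBB·ACB·CBB·CBB·CBB·B·ACB·CBB·ACB·CBB·CBB·B·ACB·CBB·ACB·CBB·CBB·ACB·CBB·CBB·B·ACB·CBB·ACB·CBB·CBB·ACB·CBB·CBB·CBB·B·ACB·CBB·ACB·CBB·CBB·B·ACB·CBB·ACB·CBB·CBB·ACB·CBB·CBB·B·ACB·CBB·ACB·CBB·CBB·ACB·CBB·CBB·CBB·B·ACB·CBB·ACB·CBB·CBB·B·ACB·CBB·ACB·CBB·CBB·ACB·CBB·CBB·B·ACB·CBB·ACB·CBB·CBB·ACB·CBB·CBB·CBB·B·ACB·CBB·ACB·CBB·CBB·B·ACB·CBB·ACB·CBB·CBB·ACB·CBB·CBB·B·ACB·CBB·ACB·CBB·CBB·ACB·CBB·CBB
    A ↦ B
    B ↦ CBB
    C ↦ ACB

A->B, B->CBB, C->ACB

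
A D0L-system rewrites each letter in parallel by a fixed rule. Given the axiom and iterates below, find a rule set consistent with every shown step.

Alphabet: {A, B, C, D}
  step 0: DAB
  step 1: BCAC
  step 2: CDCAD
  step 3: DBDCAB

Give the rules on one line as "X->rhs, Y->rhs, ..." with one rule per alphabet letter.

A->CA, B->C, C->D, D->B

  step 2 ⇒ step 3: CDCAD ⇒ D·B·D·CA·B
    A ↦ CA
    C ↦ D
    D ↦ B
  step 0 ⇒ step 1: DAB ⇒ B·CA·C
    B ↦ C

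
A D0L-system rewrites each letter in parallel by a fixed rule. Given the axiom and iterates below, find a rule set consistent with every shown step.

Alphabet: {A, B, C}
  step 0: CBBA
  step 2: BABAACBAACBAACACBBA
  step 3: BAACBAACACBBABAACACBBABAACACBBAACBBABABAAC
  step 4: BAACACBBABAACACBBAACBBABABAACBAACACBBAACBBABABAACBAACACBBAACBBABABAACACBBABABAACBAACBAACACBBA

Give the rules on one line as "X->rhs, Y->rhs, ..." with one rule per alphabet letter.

A->AC, B->BA, C->BBA

  step 3 ⇒ step 4: BAACBAACACBBABAACACBBABAACACBBAACBBABABAAC ⇒ BA·AC·AC·BBA·BA·AC·AC·BBA·AC·BBA·BA·BA·AC·BA·AC·AC·BBA·AC·BBA·BA·BA·AC·BA·AC·AC·BBA·AC·BBA·BA·BA·AC·AC·BBA·BA·BA·AC·BA·AC·BA·AC·AC·BBA
    A ↦ AC
    B ↦ BA
    C ↦ BBA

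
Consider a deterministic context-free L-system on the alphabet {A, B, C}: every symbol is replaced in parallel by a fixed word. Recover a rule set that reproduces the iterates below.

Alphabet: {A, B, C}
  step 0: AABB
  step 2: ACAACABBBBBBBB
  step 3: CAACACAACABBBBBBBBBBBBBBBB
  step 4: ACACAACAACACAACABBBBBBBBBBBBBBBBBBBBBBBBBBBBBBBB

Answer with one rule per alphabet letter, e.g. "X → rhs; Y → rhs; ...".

  step 3 ⇒ step 4: CAACACAACABBBBBBBBBBBBBBBB ⇒ A·CA·CA·A·CA·A·CA·CA·A·CA·BB·BB·BB·BB·BB·BB·BB·BB·BB·BB·BB·BB·BB·BB·BB·BB
    A ↦ CA
    B ↦ BB
    C ↦ A

A->CA, B->BB, C->A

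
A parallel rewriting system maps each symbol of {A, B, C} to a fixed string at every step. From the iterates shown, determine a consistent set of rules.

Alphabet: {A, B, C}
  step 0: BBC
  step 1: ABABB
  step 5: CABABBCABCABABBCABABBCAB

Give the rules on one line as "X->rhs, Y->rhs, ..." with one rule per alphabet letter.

  step 0 ⇒ step 1: BBC ⇒ AB·AB·B
    B ↦ AB
    C ↦ B
    A ↦ C  (constrained at step 1)

A->C, B->AB, C->B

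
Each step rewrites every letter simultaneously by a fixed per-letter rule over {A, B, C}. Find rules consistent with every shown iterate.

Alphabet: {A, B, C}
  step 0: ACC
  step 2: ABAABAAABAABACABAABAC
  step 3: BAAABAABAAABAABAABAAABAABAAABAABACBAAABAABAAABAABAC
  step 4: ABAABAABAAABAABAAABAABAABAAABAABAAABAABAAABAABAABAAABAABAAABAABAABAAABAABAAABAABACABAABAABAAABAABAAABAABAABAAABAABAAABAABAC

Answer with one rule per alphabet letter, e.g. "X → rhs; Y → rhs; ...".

  step 3 ⇒ step 4: BAAABAABAAABAABAABAAABAABAAABAABACBAAABAABAAABAABAC ⇒ A·BAA·BAA·BAA·A·BAA·BAA·A·BAA·BAA·BAA·A·BAA·BAA·A·BAA·BAA·A·BAA·BAA·BAA·A·BAA·BAA·A·BAA·BAA·BAA·A·BAA·BAA·A·BAA·BAC·A·BAA·BAA·BAA·A·BAA·BAA·A·BAA·BAA·BAA·A·BAA·BAA·A·BAA·BAC
    A ↦ BAA
    B ↦ A
    C ↦ BAC

A->BAA, B->A, C->BAC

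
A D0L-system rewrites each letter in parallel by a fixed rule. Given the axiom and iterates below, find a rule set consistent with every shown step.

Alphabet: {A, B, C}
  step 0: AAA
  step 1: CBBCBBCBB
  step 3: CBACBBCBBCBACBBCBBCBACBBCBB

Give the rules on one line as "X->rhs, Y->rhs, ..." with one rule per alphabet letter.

  step 0 ⇒ step 1: AAA ⇒ CBB·CBB·CBB
    A ↦ CBB
    B ↦ A  (constrained at step 1)
    C ↦ CB  (constrained at step 1)

A->CBB, B->A, C->CB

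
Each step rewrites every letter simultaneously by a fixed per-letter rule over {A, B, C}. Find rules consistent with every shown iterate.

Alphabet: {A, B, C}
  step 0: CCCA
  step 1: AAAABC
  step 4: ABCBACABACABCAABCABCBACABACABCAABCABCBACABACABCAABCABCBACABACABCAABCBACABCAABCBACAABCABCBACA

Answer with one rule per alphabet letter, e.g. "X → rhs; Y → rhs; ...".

  step 0 ⇒ step 1: CCCA ⇒ A·A·A·ABC
    A ↦ ABC
    C ↦ A
    B ↦ BAC  (constrained at step 1)

A->ABC, B->BAC, C->A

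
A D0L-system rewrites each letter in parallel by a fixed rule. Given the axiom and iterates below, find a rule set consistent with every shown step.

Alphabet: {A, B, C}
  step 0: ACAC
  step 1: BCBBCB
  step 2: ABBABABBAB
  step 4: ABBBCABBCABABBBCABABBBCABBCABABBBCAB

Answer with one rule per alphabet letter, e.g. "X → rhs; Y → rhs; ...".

  step 1 ⇒ step 2: BCBBCB ⇒ AB·B·AB·AB·B·AB
    B ↦ AB
    C ↦ B
  step 0 ⇒ step 1: ACAC ⇒ BC·B·BC·B
    A ↦ BC

A->BC, B->AB, C->B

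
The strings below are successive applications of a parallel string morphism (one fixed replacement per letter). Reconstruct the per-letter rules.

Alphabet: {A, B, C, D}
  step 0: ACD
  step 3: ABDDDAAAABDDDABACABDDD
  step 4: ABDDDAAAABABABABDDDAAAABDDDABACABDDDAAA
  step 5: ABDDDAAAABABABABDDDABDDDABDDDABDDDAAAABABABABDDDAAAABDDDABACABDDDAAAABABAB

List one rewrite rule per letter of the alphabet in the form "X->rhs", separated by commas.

A->AB, B->DDD, C->AC, D->A

  step 4 ⇒ step 5: ABDDDAAAABABABABDDDAAAABDDDABACABDDDAAA ⇒ AB·DDD·A·A·A·AB·AB·AB·AB·DDD·AB·DDD·AB·DDD·AB·DDD·A·A·A·AB·AB·AB·AB·DDD·A·A·A·AB·DDD·AB·AC·AB·DDD·A·A·A·AB·AB·AB
    A ↦ AB
    B ↦ DDD
    C ↦ AC
    D ↦ A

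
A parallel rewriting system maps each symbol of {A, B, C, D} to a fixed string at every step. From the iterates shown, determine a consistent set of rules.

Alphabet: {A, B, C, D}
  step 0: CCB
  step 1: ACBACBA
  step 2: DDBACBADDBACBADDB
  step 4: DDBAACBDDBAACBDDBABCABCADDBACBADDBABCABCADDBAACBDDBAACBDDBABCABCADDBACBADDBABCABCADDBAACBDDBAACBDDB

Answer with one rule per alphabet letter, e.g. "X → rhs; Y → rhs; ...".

A->DDB, B->A, C->ACB, D->ABC

  step 1 ⇒ step 2: ACBACBA ⇒ DDB·ACB·A·DDB·ACB·A·DDB
    A ↦ DDB
    B ↦ A
    C ↦ ACB
    D ↦ ABC  (constrained at step 2)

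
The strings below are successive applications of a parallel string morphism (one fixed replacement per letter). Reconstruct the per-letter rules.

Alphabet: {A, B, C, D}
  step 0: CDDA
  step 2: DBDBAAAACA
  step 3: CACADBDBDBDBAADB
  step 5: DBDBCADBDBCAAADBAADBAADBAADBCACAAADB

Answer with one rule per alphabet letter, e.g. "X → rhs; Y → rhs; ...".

A->DB, B->A, C->AA, D->C

  step 2 ⇒ step 3: DBDBAAAACA ⇒ C·A·C·A·DB·DB·DB·DB·AA·DB
    A ↦ DB
    B ↦ A
    C ↦ AA
    D ↦ C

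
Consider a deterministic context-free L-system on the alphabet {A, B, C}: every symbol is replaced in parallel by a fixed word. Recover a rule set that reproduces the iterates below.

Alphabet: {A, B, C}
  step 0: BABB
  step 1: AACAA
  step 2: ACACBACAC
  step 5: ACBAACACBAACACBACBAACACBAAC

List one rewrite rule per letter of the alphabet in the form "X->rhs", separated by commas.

  step 1 ⇒ step 2: AACAA ⇒ AC·AC·B·AC·AC
    A ↦ AC
    C ↦ B
  step 0 ⇒ step 1: BABB ⇒ A·AC·A·A
    B ↦ A

A->AC, B->A, C->B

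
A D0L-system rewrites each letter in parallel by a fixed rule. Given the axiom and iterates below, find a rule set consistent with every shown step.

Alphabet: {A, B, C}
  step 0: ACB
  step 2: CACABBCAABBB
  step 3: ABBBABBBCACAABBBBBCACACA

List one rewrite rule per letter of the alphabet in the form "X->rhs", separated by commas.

A->BB, B->CA, C->AB

  step 2 ⇒ step 3: CACABBCAABBB ⇒ AB·BB·AB·BB·CA·CA·AB·BB·BB·CA·CA·CA
    A ↦ BB
    B ↦ CA
    C ↦ AB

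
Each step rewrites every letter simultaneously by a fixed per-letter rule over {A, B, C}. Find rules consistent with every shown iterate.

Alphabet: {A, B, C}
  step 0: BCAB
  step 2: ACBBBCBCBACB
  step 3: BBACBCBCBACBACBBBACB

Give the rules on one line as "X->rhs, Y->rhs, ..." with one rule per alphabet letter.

A->BB, B->CB, C->A

  step 2 ⇒ step 3: ACBBBCBCBACB ⇒ BB·A·CB·CB·CB·A·CB·A·CB·BB·A·CB
    A ↦ BB
    B ↦ CB
    C ↦ A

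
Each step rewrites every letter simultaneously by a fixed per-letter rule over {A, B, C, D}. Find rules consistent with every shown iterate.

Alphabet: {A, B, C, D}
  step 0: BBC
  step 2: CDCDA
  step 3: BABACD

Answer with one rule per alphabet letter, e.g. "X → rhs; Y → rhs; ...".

A->CD, B->A, C->B, D->A

  step 2 ⇒ step 3: CDCDA ⇒ B·A·B·A·CD
    A ↦ CD
    C ↦ B
    D ↦ A
    B ↦ A  (constrained at step 0)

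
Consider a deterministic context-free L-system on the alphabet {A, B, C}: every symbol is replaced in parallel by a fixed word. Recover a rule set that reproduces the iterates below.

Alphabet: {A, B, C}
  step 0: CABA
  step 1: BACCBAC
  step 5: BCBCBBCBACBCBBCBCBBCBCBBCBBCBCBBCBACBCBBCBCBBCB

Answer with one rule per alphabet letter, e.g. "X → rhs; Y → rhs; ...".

  step 0 ⇒ step 1: CABA ⇒ B·AC·CB·AC
    A ↦ AC
    B ↦ CB
    C ↦ B

A->AC, B->CB, C->B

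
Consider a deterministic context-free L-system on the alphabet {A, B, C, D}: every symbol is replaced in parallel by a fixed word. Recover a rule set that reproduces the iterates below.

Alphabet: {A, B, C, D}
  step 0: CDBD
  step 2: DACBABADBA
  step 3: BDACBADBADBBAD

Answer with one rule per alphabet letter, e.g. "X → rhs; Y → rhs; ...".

A->D, B->BA, C->AC, D->B

  step 2 ⇒ step 3: DACBABADBA ⇒ B·D·AC·BA·D·BA·D·B·BA·D
    A ↦ D
    B ↦ BA
    C ↦ AC
    D ↦ B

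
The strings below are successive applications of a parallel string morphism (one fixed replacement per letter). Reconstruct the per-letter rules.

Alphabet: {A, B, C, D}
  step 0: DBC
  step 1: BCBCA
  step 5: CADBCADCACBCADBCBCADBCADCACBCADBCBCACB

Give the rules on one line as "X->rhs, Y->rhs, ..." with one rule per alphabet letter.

  step 0 ⇒ step 1: DBC ⇒ B·CB·CA
    B ↦ CB
    C ↦ CA
    D ↦ B
    A ↦ D  (constrained at step 1)

A->D, B->CB, C->CA, D->B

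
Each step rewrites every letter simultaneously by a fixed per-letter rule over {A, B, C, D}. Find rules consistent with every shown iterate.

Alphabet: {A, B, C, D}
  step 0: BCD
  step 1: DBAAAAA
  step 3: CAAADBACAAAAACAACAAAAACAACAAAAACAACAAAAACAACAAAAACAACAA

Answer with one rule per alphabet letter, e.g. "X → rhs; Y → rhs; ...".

A->CAA, B->DBA, C->AAA, D->A

  step 0 ⇒ step 1: BCD ⇒ DBA·AAA·A
    B ↦ DBA
    C ↦ AAA
    D ↦ A
    A ↦ CAA  (constrained at step 1)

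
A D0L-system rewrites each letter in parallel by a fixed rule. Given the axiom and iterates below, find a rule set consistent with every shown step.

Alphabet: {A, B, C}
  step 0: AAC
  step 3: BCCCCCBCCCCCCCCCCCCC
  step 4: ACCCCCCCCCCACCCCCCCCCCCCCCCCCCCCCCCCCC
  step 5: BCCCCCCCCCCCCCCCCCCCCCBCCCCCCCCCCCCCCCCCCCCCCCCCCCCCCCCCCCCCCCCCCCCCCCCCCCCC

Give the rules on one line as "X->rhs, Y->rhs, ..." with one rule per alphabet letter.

A->BC, B->A, C->CC

  step 4 ⇒ step 5: ACCCCCCCCCCACCCCCCCCCCCCCCCCCCCCCCCCCC ⇒ BC·CC·CC·CC·CC·CC·CC·CC·CC·CC·CC·BC·CC·CC·CC·CC·CC·CC·CC·CC·CC·CC·CC·CC·CC·CC·CC·CC·CC·CC·CC·CC·CC·CC·CC·CC·CC·CC
    A ↦ BC
    C ↦ CC
  step 3 ⇒ step 4: BCCCCCBCCCCCCCCCCCCC ⇒ A·CC·CC·CC·CC·CC·A·CC·CC·CC·CC·CC·CC·CC·CC·CC·CC·CC·CC·CC
    B ↦ A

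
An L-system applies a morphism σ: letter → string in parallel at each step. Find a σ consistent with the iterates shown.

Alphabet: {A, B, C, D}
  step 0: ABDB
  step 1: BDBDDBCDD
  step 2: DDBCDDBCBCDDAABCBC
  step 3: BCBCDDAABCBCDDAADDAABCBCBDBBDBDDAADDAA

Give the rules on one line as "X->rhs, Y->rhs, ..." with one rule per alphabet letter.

  step 2 ⇒ step 3: DDBCDDBCBCDDAABCBC ⇒ BC·BC·DD·AA·BC·BC·DD·AA·DD·AA·BC·BC·BDB·BDB·DD·AA·DD·AA
    A ↦ BDB
    B ↦ DD
    C ↦ AA
    D ↦ BC

A->BDB, B->DD, C->AA, D->BC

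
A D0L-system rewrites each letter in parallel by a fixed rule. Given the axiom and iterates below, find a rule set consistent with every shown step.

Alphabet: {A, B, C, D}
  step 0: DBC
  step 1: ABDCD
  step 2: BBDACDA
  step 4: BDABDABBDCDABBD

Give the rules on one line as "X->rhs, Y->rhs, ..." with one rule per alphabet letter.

  step 1 ⇒ step 2: ABDCD ⇒ B·BD·A·CD·A
    A ↦ B
    B ↦ BD
    C ↦ CD
    D ↦ A

A->B, B->BD, C->CD, D->A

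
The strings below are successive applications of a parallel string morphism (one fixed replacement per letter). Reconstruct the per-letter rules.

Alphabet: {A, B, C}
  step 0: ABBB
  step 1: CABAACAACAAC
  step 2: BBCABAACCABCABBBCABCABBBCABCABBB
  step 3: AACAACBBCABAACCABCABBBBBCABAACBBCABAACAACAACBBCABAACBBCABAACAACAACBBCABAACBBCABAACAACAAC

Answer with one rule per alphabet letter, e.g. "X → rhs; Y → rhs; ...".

  step 2 ⇒ step 3: BBCABAACCABCABBBCABCABBBCABCABBB ⇒ AAC·AAC·BB·CAB·AAC·CAB·CAB·BB·BB·CAB·AAC·BB·CAB·AAC·AAC·AAC·BB·CAB·AAC·BB·CAB·AAC·AAC·AAC·BB·CAB·AAC·BB·CAB·AAC·AAC·AAC
    A ↦ CAB
    B ↦ AAC
    C ↦ BB

A->CAB, B->AAC, C->BB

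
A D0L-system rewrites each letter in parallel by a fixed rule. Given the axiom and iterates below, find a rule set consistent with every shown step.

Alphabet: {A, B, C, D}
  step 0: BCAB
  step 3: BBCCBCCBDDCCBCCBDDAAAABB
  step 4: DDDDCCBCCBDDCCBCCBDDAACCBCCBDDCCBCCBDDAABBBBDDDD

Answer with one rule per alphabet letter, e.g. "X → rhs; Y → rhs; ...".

A->B, B->DD, C->CCB, D->A

  step 3 ⇒ step 4: BBCCBCCBDDCCBCCBDDAAAABB ⇒ DD·DD·CCB·CCB·DD·CCB·CCB·DD·A·A·CCB·CCB·DD·CCB·CCB·DD·A·A·B·B·B·B·DD·DD
    A ↦ B
    B ↦ DD
    C ↦ CCB
    D ↦ A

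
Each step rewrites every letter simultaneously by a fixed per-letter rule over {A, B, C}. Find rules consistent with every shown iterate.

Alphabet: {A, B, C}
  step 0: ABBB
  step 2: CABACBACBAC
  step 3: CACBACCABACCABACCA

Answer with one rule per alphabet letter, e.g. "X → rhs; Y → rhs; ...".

A->C, B->BA, C->CA

  step 2 ⇒ step 3: CABACBACBAC ⇒ CA·C·BA·C·CA·BA·C·CA·BA·C·CA
    A ↦ C
    B ↦ BA
    C ↦ CA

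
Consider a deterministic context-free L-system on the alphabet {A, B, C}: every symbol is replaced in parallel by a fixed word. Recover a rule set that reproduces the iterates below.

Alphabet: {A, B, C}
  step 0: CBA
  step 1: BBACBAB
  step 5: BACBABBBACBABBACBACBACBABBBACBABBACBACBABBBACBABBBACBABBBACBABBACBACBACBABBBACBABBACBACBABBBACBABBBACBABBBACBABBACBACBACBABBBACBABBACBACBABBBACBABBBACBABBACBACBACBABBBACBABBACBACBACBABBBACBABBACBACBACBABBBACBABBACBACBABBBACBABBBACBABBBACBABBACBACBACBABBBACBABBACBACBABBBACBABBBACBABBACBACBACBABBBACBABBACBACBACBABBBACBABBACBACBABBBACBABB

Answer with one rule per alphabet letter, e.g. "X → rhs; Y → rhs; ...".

A->BAB, B->BAC, C->B

  step 0 ⇒ step 1: CBA ⇒ B·BAC·BAB
    A ↦ BAB
    B ↦ BAC
    C ↦ B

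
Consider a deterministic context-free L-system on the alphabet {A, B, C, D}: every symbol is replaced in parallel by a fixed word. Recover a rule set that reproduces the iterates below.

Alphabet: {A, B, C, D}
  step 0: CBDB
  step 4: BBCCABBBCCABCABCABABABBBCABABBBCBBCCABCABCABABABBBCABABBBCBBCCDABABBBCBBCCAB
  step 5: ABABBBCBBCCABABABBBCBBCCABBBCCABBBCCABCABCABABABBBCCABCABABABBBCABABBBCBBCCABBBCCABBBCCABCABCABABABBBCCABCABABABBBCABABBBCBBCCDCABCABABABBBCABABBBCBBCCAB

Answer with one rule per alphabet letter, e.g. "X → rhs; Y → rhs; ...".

A->C, B->AB, C->BBC, D->CD

  step 4 ⇒ step 5: BBCCABBBCCABCABCABABABBBCABABBBCBBCCABCABCABABABBBCABABBBCBBCCDABABBBCBBCCAB ⇒ AB·AB·BBC·BBC·C·AB·AB·AB·BBC·BBC·C·AB·BBC·C·AB·BBC·C·AB·C·AB·C·AB·AB·AB·BBC·C·AB·C·AB·AB·AB·BBC·AB·AB·BBC·BBC·C·AB·BBC·C·AB·BBC·C·AB·C·AB·C·AB·AB·AB·BBC·C·AB·C·AB·AB·AB·BBC·AB·AB·BBC·BBC·CD·C·AB·C·AB·AB·AB·BBC·AB·AB·BBC·BBC·C·AB
    A ↦ C
    B ↦ AB
    C ↦ BBC
    D ↦ CD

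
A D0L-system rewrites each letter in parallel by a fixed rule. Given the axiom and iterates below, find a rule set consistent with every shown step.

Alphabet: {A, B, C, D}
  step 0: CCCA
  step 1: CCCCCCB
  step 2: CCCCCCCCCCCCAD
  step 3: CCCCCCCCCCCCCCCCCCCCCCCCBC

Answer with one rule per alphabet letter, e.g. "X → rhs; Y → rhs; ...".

  step 2 ⇒ step 3: CCCCCCCCCCCCAD ⇒ CC·CC·CC·CC·CC·CC·CC·CC·CC·CC·CC·CC·B·C
    A ↦ B
    C ↦ CC
    D ↦ C
  step 1 ⇒ step 2: CCCCCCB ⇒ CC·CC·CC·CC·CC·CC·AD
    B ↦ AD

A->B, B->AD, C->CC, D->C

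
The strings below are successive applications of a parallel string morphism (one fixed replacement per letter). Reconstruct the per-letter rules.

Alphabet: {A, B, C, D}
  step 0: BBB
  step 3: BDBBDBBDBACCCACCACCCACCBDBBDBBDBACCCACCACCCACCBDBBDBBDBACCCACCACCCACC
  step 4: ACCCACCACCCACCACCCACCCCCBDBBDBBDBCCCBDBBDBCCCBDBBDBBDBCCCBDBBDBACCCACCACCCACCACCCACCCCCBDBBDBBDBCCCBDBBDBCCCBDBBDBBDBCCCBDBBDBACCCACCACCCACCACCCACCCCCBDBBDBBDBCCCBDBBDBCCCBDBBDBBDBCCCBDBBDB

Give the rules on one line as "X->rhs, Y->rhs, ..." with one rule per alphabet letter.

  step 3 ⇒ step 4: BDBBDBBDBACCCACCACCCACCBDBBDBBDBACCCACCACCCACCBDBBDBBDBACCCACCACCCACC ⇒ ACC·C·ACC·ACC·C·ACC·ACC·C·ACC·CCC·BDB·BDB·BDB·CCC·BDB·BDB·CCC·BDB·BDB·BDB·CCC·BDB·BDB·ACC·C·ACC·ACC·C·ACC·ACC·C·ACC·CCC·BDB·BDB·BDB·CCC·BDB·BDB·CCC·BDB·BDB·BDB·CCC·BDB·BDB·ACC·C·ACC·ACC·C·ACC·ACC·C·ACC·CCC·BDB·BDB·BDB·CCC·BDB·BDB·CCC·BDB·BDB·BDB·CCC·BDB·BDB
    A ↦ CCC
    B ↦ ACC
    C ↦ BDB
    D ↦ C

A->CCC, B->ACC, C->BDB, D->C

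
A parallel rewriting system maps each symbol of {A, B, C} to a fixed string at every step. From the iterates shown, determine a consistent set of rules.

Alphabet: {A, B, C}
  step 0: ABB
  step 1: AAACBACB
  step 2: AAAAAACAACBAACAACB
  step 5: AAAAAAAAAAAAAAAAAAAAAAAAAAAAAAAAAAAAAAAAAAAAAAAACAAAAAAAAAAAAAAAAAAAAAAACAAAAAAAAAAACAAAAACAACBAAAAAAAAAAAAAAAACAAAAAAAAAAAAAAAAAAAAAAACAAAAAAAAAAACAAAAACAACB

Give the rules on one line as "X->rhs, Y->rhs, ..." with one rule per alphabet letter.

  step 1 ⇒ step 2: AAACBACB ⇒ AA·AA·AA·CA·ACB·AA·CA·ACB
    A ↦ AA
    B ↦ ACB
    C ↦ CA

A->AA, B->ACB, C->CA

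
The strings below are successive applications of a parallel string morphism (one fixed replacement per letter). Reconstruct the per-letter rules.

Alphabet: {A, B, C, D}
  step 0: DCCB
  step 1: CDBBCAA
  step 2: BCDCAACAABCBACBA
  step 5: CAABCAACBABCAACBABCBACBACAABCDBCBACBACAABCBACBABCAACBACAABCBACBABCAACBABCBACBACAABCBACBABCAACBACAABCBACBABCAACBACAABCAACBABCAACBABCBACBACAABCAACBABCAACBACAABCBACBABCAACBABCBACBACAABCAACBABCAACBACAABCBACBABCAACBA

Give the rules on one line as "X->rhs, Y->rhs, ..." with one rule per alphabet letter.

  step 1 ⇒ step 2: CDBBCAA ⇒ B·CD·CAA·CAA·B·CBA·CBA
    A ↦ CBA
    B ↦ CAA
    C ↦ B
    D ↦ CD

A->CBA, B->CAA, C->B, D->CD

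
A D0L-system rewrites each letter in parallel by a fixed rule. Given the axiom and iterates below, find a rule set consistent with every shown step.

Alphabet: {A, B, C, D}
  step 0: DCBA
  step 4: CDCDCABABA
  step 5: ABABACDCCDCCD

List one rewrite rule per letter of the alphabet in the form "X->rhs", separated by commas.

A->CD, B->C, C->A, D->B

  step 4 ⇒ step 5: CDCDCABABA ⇒ A·B·A·B·A·CD·C·CD·C·CD
    A ↦ CD
    B ↦ C
    C ↦ A
    D ↦ B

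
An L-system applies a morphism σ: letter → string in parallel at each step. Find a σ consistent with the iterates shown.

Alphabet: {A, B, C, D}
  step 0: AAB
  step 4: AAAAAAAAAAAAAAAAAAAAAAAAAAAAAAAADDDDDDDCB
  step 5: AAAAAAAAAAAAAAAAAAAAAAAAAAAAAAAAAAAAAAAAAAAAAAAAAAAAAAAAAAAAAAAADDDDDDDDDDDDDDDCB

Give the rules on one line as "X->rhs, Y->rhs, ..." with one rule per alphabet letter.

  step 4 ⇒ step 5: AAAAAAAAAAAAAAAAAAAAAAAAAAAAAAAADDDDDDDCB ⇒ AA·AA·AA·AA·AA·AA·AA·AA·AA·AA·AA·AA·AA·AA·AA·AA·AA·AA·AA·AA·AA·AA·AA·AA·AA·AA·AA·AA·AA·AA·AA·AA·DD·DD·DD·DD·DD·DD·DD·D·CB
    A ↦ AA
    B ↦ CB
    C ↦ D
    D ↦ DD

A->AA, B->CB, C->D, D->DD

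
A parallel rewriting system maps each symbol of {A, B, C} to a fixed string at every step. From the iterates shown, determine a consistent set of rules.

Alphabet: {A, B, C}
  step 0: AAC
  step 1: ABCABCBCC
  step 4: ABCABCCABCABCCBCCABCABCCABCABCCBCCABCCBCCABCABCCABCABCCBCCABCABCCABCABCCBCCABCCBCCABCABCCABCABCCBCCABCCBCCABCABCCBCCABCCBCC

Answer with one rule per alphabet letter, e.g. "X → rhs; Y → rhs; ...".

  step 0 ⇒ step 1: AAC ⇒ ABC·ABC·BCC
    A ↦ ABC
    C ↦ BCC
    B ↦ A  (constrained at step 1)

A->ABC, B->A, C->BCC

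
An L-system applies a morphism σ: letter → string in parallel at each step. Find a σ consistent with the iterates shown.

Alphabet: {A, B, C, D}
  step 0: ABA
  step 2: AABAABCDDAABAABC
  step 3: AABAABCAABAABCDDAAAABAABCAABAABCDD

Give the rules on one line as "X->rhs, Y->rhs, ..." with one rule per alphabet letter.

  step 2 ⇒ step 3: AABAABCDDAABAABC ⇒ AAB·AAB·C·AAB·AAB·C·DD·A·A·AAB·AAB·C·AAB·AAB·C·DD
    A ↦ AAB
    B ↦ C
    C ↦ DD
    D ↦ A

A->AAB, B->C, C->DD, D->A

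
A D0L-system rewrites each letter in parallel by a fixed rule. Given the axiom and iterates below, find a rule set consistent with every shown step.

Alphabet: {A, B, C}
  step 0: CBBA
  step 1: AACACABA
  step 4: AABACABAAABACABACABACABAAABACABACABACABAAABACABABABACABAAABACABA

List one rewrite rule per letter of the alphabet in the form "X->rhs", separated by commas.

A->BA, B->CA, C->AA

  step 0 ⇒ step 1: CBBA ⇒ AA·CA·CA·BA
    A ↦ BA
    B ↦ CA
    C ↦ AA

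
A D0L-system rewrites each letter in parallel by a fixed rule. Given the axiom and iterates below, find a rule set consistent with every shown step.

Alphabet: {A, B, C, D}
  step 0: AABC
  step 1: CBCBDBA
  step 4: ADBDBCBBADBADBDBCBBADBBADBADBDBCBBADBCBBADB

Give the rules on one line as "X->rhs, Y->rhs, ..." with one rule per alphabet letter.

  step 0 ⇒ step 1: AABC ⇒ CB·CB·DB·A
    A ↦ CB
    B ↦ DB
    C ↦ A
    D ↦ BA  (constrained at step 1)

A->CB, B->DB, C->A, D->BA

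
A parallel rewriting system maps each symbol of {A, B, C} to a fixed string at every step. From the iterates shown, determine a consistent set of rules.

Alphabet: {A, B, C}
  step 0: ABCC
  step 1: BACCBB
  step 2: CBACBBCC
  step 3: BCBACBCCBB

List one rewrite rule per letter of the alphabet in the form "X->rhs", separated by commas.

A->BAC, B->C, C->B

  step 2 ⇒ step 3: CBACBBCC ⇒ B·C·BAC·B·C·C·B·B
    A ↦ BAC
    B ↦ C
    C ↦ B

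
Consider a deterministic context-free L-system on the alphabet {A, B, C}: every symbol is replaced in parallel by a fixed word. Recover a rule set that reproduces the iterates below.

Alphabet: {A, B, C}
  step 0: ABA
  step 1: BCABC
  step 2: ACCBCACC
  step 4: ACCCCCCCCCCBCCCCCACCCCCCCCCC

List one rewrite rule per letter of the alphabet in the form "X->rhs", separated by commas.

  step 1 ⇒ step 2: BCABC ⇒ A·CC·BC·A·CC
    A ↦ BC
    B ↦ A
    C ↦ CC

A->BC, B->A, C->CC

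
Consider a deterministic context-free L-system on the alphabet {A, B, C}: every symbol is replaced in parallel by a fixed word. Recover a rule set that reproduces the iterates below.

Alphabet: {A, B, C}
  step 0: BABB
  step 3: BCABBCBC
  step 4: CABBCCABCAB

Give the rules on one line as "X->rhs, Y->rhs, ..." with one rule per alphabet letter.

A->B, B->C, C->AB

  step 3 ⇒ step 4: BCABBCBC ⇒ C·AB·B·C·C·AB·C·AB
    A ↦ B
    B ↦ C
    C ↦ AB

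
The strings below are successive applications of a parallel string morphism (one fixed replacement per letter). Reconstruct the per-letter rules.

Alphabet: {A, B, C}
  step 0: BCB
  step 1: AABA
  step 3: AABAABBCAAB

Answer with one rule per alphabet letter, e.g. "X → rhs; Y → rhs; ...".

  step 0 ⇒ step 1: BCB ⇒ A·AB·A
    B ↦ A
    C ↦ AB
    A ↦ BC  (constrained at step 1)

A->BC, B->A, C->AB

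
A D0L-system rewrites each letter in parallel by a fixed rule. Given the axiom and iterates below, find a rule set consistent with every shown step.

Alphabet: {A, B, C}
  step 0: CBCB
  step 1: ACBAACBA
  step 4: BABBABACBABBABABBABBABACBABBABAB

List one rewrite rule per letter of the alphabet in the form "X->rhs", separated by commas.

A->B, B->BA, C->AC

  step 0 ⇒ step 1: CBCB ⇒ AC·BA·AC·BA
    B ↦ BA
    C ↦ AC
    A ↦ B  (constrained at step 1)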